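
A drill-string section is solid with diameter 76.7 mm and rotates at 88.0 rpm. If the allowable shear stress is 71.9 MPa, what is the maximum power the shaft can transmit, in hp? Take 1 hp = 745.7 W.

78.7 hp

J = πd⁴/32 = π(0.0767)⁴/32 = 3.398×10^-6 m⁴.
T_max = τ_allow·J/r = 7.19×10^7 × 3.398×10^-6 / 0.0384 = 6370 N·m.
ω = 2π·88.0/60 = 9.215 rad/s, so P_max = T_max·ω = 5.870×10^4 W.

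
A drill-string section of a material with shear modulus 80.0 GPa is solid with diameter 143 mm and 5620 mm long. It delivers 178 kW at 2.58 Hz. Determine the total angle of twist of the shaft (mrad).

ω = 2π·2.58 = 16.21 rad/s, so T = P/ω = 178×10³ / 16.21 = 10980 N·m.
J = πd⁴/32 = π(0.143)⁴/32 = 4.105×10^-5 m⁴.
θ = T·L/(G·J) = 10980 × 5.62 / (80.0×10⁹ × 4.105×10^-5) = 0.01879 rad.

18.8 mrad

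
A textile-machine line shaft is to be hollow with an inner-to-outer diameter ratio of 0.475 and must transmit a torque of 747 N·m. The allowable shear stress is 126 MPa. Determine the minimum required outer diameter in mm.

For a hollow shaft with d_i/d_o = 0.475: τ_max = 16T/(π d_o³ (1−k⁴)), so d_o = [16T/(π τ_allow (1−k⁴))]^(1/3) = [16·747.0/(π·1.26×10^8·0.9491)]^(1/3) = 0.03169 m.

31.7 mm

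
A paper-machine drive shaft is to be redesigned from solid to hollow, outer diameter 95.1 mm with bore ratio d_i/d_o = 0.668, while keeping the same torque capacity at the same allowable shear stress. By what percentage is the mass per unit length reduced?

35.8 %

Equal τ_max and T ⇒ the solid shaft needs d_s³ = d_o³(1−k⁴), so d_s = 95.1·(1−0.668⁴)^(1/3) = 88.32 mm.
Area ratio A_h/A_s = d_o²(1−k²)/d_s² = (1−k²)/(1−k⁴)^(2/3) = 0.6421.
Mass saving = 1 − 0.6421 = 35.8 %.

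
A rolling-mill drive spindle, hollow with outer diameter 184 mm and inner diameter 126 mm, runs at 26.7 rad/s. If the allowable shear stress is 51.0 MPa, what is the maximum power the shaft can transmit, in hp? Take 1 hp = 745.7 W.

1740 hp

J = π(d_o⁴ − d_i⁴)/32 = π(0.184⁴ − 0.126⁴)/32 = 8.779×10^-5 m⁴.
T_max = τ_allow·J/r = 5.10×10^7 × 8.779×10^-5 / 0.0920 = 48660 N·m.
ω = 26.7 rad/s, so P_max = T_max·ω = 1.299×10^6 W.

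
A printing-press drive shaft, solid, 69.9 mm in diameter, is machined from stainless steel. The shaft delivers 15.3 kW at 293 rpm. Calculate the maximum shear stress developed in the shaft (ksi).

ω = 2π·293/60 = 30.68 rad/s, so T = P/ω = 15.3×10³ / 30.68 = 498.6 N·m.
J = πd⁴/32 = π(0.0699)⁴/32 = 2.344×10^-6 m⁴.
τ_max = T·r/J = 498.6 × 0.0350 / 2.344×10^-6 = 7.436×10^6 Pa.

1.08 ksi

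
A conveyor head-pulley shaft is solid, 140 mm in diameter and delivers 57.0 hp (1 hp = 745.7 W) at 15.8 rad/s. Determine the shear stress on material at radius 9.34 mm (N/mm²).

ω = 15.8 rad/s, so T = P/ω = 57.0×745.7 / 15.80 = 2690 N·m.
J = πd⁴/32 = π(0.140)⁴/32 = 3.771×10^-5 m⁴.
Shear stress varies linearly with radius: τ = T·r/J = 2690 × 0.00934 / 3.771×10^-5 = 6.662×10^5 Pa.

0.666 N/mm²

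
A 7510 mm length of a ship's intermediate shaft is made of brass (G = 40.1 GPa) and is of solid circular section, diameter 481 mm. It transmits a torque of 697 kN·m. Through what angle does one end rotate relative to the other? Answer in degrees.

1.42°

J = πd⁴/32 = π(0.481)⁴/32 = 5.255×10^-3 m⁴.
θ = T·L/(G·J) = 697000 × 7.51 / (40.1×10⁹ × 5.255×10^-3) = 0.02484 rad.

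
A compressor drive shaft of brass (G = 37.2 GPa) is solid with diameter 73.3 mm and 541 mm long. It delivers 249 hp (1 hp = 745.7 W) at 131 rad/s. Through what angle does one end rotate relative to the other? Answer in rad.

0.00727 rad

ω = 131 rad/s, so T = P/ω = 249×745.7 / 131.0 = 1417 N·m.
J = πd⁴/32 = π(0.0733)⁴/32 = 2.834×10^-6 m⁴.
θ = T·L/(G·J) = 1417 × 0.541 / (37.2×10⁹ × 2.834×10^-6) = 7.273×10^-3 rad.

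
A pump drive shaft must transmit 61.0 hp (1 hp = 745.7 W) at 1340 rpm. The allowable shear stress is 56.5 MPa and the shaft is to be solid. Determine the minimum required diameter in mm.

30.8 mm

ω = 2π·1340/60 = 140.3 rad/s, so T = P/ω = 61.0×745.7 / 140.3 = 324.2 N·m.
For a solid shaft τ_max = 16T/(πd³), so d = (16T/(π τ_allow))^(1/3) = (16·324.2/(π·5.65×10^7))^(1/3) = 0.03080 m.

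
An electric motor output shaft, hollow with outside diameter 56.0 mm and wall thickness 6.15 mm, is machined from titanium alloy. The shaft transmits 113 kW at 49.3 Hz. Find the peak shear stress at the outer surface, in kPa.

16800 kPa

ω = 2π·49.3 = 309.8 rad/s, so T = P/ω = 113×10³ / 309.8 = 364.8 N·m.
J = π(d_o⁴ − d_i⁴)/32 = π(0.0560⁴ − 0.0437⁴)/32 = 6.075×10^-7 m⁴.
τ_max = T·r/J = 364.8 × 0.0280 / 6.075×10^-7 = 1.681×10^7 Pa.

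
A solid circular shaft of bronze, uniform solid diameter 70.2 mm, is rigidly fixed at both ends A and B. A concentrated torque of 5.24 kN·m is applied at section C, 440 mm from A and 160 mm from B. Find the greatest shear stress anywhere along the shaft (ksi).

8.20 ksi

With uniform GJ and both ends fixed, compatibility θ_AC = θ_CB gives T_A·a = T_B·b, together with T_A + T_B = T₀.
T_A = T₀·b/(a+b) = 5240·160/600.0 = 1397 N·m; T_B = 3843 N·m.
τ in each portion: τ_AC = 2.06×10^7 Pa, τ_CB = 5.66×10^7 Pa; maximum is in CB.
τ_max = T_CB·r/J = 3843·0.0351/2.38×10^-6 = 5.657×10^7 Pa.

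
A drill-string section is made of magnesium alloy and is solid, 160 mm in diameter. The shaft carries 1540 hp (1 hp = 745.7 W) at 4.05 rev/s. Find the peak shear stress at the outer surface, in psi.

8140 psi

ω = 2π·4.05 = 25.45 rad/s, so T = P/ω = 1540×745.7 / 25.45 = 45130 N·m.
J = πd⁴/32 = π(0.160)⁴/32 = 6.434×10^-5 m⁴.
τ_max = T·r/J = 45130 × 0.0800 / 6.434×10^-5 = 5.611×10^7 Pa.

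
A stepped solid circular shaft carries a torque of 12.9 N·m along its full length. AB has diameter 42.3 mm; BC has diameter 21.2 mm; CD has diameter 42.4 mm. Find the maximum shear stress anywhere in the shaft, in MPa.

6.90 MPa

Under the same torque, τ_max = 16T/(πd³) is largest where d is smallest — segment BC (d = 21.2 mm).
τ_max = 16·12.90/(π·(0.0212)³) = 6.895×10^6 Pa.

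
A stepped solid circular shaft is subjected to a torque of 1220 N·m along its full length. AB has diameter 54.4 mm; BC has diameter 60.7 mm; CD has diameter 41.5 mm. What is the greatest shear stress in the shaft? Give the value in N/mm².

86.9 N/mm²

Under the same torque, τ_max = 16T/(πd³) is largest where d is smallest — segment CD (d = 41.5 mm).
τ_max = 16·1220/(π·(0.0415)³) = 8.693×10^7 Pa.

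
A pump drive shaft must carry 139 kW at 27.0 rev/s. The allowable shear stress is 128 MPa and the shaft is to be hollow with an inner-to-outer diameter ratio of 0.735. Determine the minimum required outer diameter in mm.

35.8 mm

ω = 2π·27.0 = 169.6 rad/s, so T = P/ω = 139×10³ / 169.6 = 819.4 N·m.
For a hollow shaft with d_i/d_o = 0.735: τ_max = 16T/(π d_o³ (1−k⁴)), so d_o = [16T/(π τ_allow (1−k⁴))]^(1/3) = [16·819.4/(π·1.28×10^8·0.7082)]^(1/3) = 0.03584 m.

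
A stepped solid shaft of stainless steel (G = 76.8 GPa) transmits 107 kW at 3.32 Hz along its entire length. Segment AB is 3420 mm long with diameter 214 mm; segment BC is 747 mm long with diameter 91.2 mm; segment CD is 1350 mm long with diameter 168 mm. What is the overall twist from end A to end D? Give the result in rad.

0.00961 rad

ω = 2π·3.32 = 20.86 rad/s, so T = P/ω = 107×10³ / 20.86 = 5129 N·m.
J_AB = π(0.214)⁴/32 = 2.06×10^-4 m⁴; J_BC = π(0.0912)⁴/32 = 6.79×10^-6 m⁴; J_CD = π(0.168)⁴/32 = 7.82×10^-5 m⁴.
θ = (T/G)·Σ L_i/J_i = (5129/76.8×10⁹)·(3.42/2.06×10^-4 + 0.747/6.79×10^-6 + 1.35/7.82×10^-5) = 9.608×10^-3 rad.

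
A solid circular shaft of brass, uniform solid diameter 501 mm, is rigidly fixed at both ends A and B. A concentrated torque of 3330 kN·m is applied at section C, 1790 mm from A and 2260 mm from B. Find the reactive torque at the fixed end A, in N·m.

1.86e6 N·m

With uniform GJ and both ends fixed, compatibility θ_AC = θ_CB gives T_A·a = T_B·b, together with T_A + T_B = T₀.
T_A = T₀·b/(a+b) = 3.330e6·2260/4050 = 1.858e6 N·m; T_B = 1.472e6 N·m.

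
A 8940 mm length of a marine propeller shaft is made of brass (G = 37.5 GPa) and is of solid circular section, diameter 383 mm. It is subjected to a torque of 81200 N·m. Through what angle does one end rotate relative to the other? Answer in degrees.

J = πd⁴/32 = π(0.383)⁴/32 = 2.112×10^-3 m⁴.
θ = T·L/(G·J) = 81200 × 8.94 / (37.5×10⁹ × 2.112×10^-3) = 9.164×10^-3 rad.

0.525°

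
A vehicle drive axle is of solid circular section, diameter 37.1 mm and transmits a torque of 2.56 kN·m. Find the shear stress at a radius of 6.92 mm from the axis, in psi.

J = πd⁴/32 = π(0.0371)⁴/32 = 1.860×10^-7 m⁴.
Shear stress varies linearly with radius: τ = T·r/J = 2560 × 0.00692 / 1.860×10^-7 = 9.525×10^7 Pa.

13800 psi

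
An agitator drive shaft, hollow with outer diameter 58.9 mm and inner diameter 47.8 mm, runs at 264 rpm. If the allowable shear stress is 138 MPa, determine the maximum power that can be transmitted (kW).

J = π(d_o⁴ − d_i⁴)/32 = π(0.0589⁴ − 0.0478⁴)/32 = 6.691×10^-7 m⁴.
T_max = τ_allow·J/r = 1.38×10^8 × 6.691×10^-7 / 0.0295 = 3135 N·m.
ω = 2π·264/60 = 27.65 rad/s, so P_max = T_max·ω = 8.667×10^4 W.

86.7 kW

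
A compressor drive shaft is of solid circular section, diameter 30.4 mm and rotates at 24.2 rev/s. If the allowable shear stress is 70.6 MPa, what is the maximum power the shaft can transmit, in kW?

59.2 kW

J = πd⁴/32 = π(0.0304)⁴/32 = 8.385×10^-8 m⁴.
T_max = τ_allow·J/r = 7.06×10^7 × 8.385×10^-8 / 0.0152 = 389.5 N·m.
ω = 2π·24.2 = 152.1 rad/s, so P_max = T_max·ω = 5.922×10^4 W.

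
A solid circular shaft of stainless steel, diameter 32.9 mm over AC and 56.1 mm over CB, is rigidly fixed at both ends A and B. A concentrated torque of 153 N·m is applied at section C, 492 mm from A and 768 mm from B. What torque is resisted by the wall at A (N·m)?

Compatibility: T_A·a/J_AC = T_B·b/J_CB with T_A + T_B = T₀.
J_AC = 1.15×10^-7 m⁴, J_CB = 9.72×10^-7 m⁴, so T_A = T₀·(J_AC/a)/((J_AC/a)+(J_CB/b)) = 23.85 N·m, T_B = 129.2 N·m.

23.8 N·m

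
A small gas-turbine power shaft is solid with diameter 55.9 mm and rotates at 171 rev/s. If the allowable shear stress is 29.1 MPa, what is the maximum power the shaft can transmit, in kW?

J = πd⁴/32 = π(0.0559)⁴/32 = 9.586×10^-7 m⁴.
T_max = τ_allow·J/r = 2.91×10^7 × 9.586×10^-7 / 0.0279 = 998.1 N·m.
ω = 2π·171 = 1074 rad/s, so P_max = T_max·ω = 1.072×10^6 W.

1070 kW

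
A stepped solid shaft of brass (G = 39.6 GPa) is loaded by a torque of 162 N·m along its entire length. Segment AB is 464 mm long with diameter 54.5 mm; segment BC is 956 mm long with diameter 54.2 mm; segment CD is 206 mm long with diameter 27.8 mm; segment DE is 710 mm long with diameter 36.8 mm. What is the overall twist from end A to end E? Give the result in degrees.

2.14°

J_AB = π(0.0545)⁴/32 = 8.66×10^-7 m⁴; J_BC = π(0.0542)⁴/32 = 8.47×10^-7 m⁴; J_CD = π(0.0278)⁴/32 = 5.86×10^-8 m⁴; J_DE = π(0.0368)⁴/32 = 1.80×10^-7 m⁴.
θ = (T/G)·Σ L_i/J_i = (162.0/39.6×10⁹)·(0.464/8.66×10^-7 + 0.956/8.47×10^-7 + 0.206/5.86×10^-8 + 0.710/1.80×10^-7) = 0.03731 rad.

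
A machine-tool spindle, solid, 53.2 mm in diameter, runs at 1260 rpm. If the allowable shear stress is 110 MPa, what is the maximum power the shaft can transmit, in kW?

429 kW

J = πd⁴/32 = π(0.0532)⁴/32 = 7.864×10^-7 m⁴.
T_max = τ_allow·J/r = 1.10×10^8 × 7.864×10^-7 / 0.0266 = 3252 N·m.
ω = 2π·1260/60 = 131.9 rad/s, so P_max = T_max·ω = 4.291×10^5 W.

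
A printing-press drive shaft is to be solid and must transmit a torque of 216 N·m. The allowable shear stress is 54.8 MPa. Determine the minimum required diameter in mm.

27.2 mm

For a solid shaft τ_max = 16T/(πd³), so d = (16T/(π τ_allow))^(1/3) = (16·216.0/(π·5.48×10^7))^(1/3) = 0.02718 m.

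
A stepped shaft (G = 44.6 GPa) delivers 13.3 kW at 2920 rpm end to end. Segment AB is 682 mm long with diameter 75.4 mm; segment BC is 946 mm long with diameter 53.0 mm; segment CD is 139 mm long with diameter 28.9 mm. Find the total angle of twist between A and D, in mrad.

ω = 2π·2920/60 = 305.8 rad/s, so T = P/ω = 13.3×10³ / 305.8 = 43.50 N·m.
J_AB = π(0.0754)⁴/32 = 3.17×10^-6 m⁴; J_BC = π(0.0530)⁴/32 = 7.75×10^-7 m⁴; J_CD = π(0.0289)⁴/32 = 6.85×10^-8 m⁴.
θ = (T/G)·Σ L_i/J_i = (43.50/44.6×10⁹)·(0.682/3.17×10^-6 + 0.946/7.75×10^-7 + 0.139/6.85×10^-8) = 3.380×10^-3 rad.

3.38 mrad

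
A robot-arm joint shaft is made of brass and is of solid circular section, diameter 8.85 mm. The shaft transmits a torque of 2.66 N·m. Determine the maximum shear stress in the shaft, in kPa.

19500 kPa

J = πd⁴/32 = π(0.00885)⁴/32 = 6.022×10^-10 m⁴.
τ_max = T·r/J = 2.660 × 0.00443 / 6.022×10^-10 = 1.954×10^7 Pa.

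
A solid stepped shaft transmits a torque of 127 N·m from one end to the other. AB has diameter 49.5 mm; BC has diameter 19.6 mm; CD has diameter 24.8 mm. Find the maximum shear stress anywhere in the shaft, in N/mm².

85.9 N/mm²

Under the same torque, τ_max = 16T/(πd³) is largest where d is smallest — segment BC (d = 19.6 mm).
τ_max = 16·127.0/(π·(0.0196)³) = 8.590×10^7 Pa.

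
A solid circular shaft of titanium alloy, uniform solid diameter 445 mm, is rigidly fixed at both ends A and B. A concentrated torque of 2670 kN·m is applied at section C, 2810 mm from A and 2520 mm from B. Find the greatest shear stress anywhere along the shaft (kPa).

With uniform GJ and both ends fixed, compatibility θ_AC = θ_CB gives T_A·a = T_B·b, together with T_A + T_B = T₀.
T_A = T₀·b/(a+b) = 2.670e6·2520/5330 = 1.262e6 N·m; T_B = 1.408e6 N·m.
τ in each portion: τ_AC = 7.30×10^7 Pa, τ_CB = 8.14×10^7 Pa; maximum is in CB.
τ_max = T_CB·r/J = 1.408e6·0.223/3.85×10^-3 = 8.135×10^7 Pa.

81400 kPa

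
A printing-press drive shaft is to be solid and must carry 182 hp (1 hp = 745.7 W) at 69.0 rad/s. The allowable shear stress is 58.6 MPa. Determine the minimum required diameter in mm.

55.5 mm

ω = 69.0 rad/s, so T = P/ω = 182×745.7 / 69.00 = 1967 N·m.
For a solid shaft τ_max = 16T/(πd³), so d = (16T/(π τ_allow))^(1/3) = (16·1967/(π·5.86×10^7))^(1/3) = 0.05550 m.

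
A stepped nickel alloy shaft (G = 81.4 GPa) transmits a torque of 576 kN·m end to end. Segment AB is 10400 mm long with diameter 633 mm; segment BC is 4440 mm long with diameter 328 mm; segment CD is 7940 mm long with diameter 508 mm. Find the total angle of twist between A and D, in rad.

0.0409 rad

J_AB = π(0.633)⁴/32 = 0.0158 m⁴; J_BC = π(0.328)⁴/32 = 1.14×10^-3 m⁴; J_CD = π(0.508)⁴/32 = 6.54×10^-3 m⁴.
θ = (T/G)·Σ L_i/J_i = (576000/81.4×10⁹)·(10.4/0.0158 + 4.44/1.14×10^-3 + 7.94/6.54×10^-3) = 0.04091 rad.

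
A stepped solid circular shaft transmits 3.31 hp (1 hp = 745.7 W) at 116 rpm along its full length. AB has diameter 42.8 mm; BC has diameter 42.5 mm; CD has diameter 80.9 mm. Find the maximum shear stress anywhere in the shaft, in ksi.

ω = 2π·116/60 = 12.15 rad/s, so T = P/ω = 3.31×745.7 / 12.15 = 203.2 N·m.
Under the same torque, τ_max = 16T/(πd³) is largest where d is smallest — segment BC (d = 42.5 mm).
τ_max = 16·203.2/(π·(0.0425)³) = 1.348×10^7 Pa.

1.96 ksi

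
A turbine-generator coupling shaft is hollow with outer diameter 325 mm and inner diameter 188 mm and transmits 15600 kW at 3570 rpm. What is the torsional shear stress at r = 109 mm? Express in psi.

ω = 2π·3570/60 = 373.8 rad/s, so T = P/ω = 15600×10³ / 373.8 = 41730 N·m.
J = π(d_o⁴ − d_i⁴)/32 = π(0.325⁴ − 0.188⁴)/32 = 9.727×10^-4 m⁴.
Shear stress varies linearly with radius: τ = T·r/J = 41730 × 0.109 / 9.727×10^-4 = 4.676×10^6 Pa.

678 psi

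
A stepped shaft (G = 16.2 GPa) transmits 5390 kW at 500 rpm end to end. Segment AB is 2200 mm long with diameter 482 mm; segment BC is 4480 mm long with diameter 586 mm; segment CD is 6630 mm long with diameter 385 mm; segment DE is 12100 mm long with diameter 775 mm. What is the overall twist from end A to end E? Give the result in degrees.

ω = 2π·500/60 = 52.36 rad/s, so T = P/ω = 5390×10³ / 52.36 = 102900 N·m.
J_AB = π(0.482)⁴/32 = 5.30×10^-3 m⁴; J_BC = π(0.586)⁴/32 = 0.0116 m⁴; J_CD = π(0.385)⁴/32 = 2.16×10^-3 m⁴; J_DE = π(0.775)⁴/32 = 0.0354 m⁴.
θ = (T/G)·Σ L_i/J_i = (102900/16.2×10⁹)·(2.20/5.30×10^-3 + 4.48/0.0116 + 6.63/2.16×10^-3 + 12.1/0.0354) = 0.02680 rad.

1.54°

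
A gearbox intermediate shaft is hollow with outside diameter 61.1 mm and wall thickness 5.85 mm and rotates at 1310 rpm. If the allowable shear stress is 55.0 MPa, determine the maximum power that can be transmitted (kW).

194 kW

J = π(d_o⁴ − d_i⁴)/32 = π(0.0611⁴ − 0.0494⁴)/32 = 7.836×10^-7 m⁴.
T_max = τ_allow·J/r = 5.50×10^7 × 7.836×10^-7 / 0.0306 = 1411 N·m.
ω = 2π·1310/60 = 137.2 rad/s, so P_max = T_max·ω = 1.935×10^5 W.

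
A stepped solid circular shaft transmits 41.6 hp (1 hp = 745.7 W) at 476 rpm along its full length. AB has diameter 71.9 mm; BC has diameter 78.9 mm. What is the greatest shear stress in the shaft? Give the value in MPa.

ω = 2π·476/60 = 49.85 rad/s, so T = P/ω = 41.6×745.7 / 49.85 = 622.3 N·m.
Under the same torque, τ_max = 16T/(πd³) is largest where d is smallest — segment AB (d = 71.9 mm).
τ_max = 16·622.3/(π·(0.0719)³) = 8.527×10^6 Pa.

8.53 MPa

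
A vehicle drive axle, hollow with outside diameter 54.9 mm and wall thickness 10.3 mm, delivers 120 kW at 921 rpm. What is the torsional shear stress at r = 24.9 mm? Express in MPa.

41.0 MPa

ω = 2π·921/60 = 96.45 rad/s, so T = P/ω = 120×10³ / 96.45 = 1244 N·m.
J = π(d_o⁴ − d_i⁴)/32 = π(0.0549⁴ − 0.0343⁴)/32 = 7.560×10^-7 m⁴.
Shear stress varies linearly with radius: τ = T·r/J = 1244 × 0.0249 / 7.560×10^-7 = 4.098×10^7 Pa.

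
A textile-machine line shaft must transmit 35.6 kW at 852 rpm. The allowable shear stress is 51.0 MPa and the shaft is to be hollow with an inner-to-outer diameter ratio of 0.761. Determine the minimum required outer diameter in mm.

39.1 mm

ω = 2π·852/60 = 89.22 rad/s, so T = P/ω = 35.6×10³ / 89.22 = 399.0 N·m.
For a hollow shaft with d_i/d_o = 0.761: τ_max = 16T/(π d_o³ (1−k⁴)), so d_o = [16T/(π τ_allow (1−k⁴))]^(1/3) = [16·399.0/(π·5.10×10^7·0.6646)]^(1/3) = 0.03914 m.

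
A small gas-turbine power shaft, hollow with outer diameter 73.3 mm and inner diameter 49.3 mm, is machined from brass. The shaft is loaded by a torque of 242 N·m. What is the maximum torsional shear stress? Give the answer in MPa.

3.93 MPa

J = π(d_o⁴ − d_i⁴)/32 = π(0.0733⁴ − 0.0493⁴)/32 = 2.254×10^-6 m⁴.
τ_max = T·r/J = 242.0 × 0.0367 / 2.254×10^-6 = 3.935×10^6 Pa.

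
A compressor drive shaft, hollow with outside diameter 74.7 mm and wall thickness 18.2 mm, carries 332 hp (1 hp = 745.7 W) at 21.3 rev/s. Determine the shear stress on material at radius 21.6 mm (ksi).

2.04 ksi

ω = 2π·21.3 = 133.8 rad/s, so T = P/ω = 332×745.7 / 133.8 = 1850 N·m.
J = π(d_o⁴ − d_i⁴)/32 = π(0.0747⁴ − 0.0383⁴)/32 = 2.846×10^-6 m⁴.
Shear stress varies linearly with radius: τ = T·r/J = 1850 × 0.0216 / 2.846×10^-6 = 1.404×10^7 Pa.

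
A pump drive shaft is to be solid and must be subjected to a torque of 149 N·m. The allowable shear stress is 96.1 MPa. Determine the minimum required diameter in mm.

19.9 mm

For a solid shaft τ_max = 16T/(πd³), so d = (16T/(π τ_allow))^(1/3) = (16·149.0/(π·9.61×10^7))^(1/3) = 0.01991 m.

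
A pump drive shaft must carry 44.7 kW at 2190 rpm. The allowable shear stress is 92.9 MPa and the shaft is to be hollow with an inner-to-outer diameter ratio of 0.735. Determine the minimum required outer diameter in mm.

ω = 2π·2190/60 = 229.3 rad/s, so T = P/ω = 44.7×10³ / 229.3 = 194.9 N·m.
For a hollow shaft with d_i/d_o = 0.735: τ_max = 16T/(π d_o³ (1−k⁴)), so d_o = [16T/(π τ_allow (1−k⁴))]^(1/3) = [16·194.9/(π·9.29×10^7·0.7082)]^(1/3) = 0.02471 m.

24.7 mm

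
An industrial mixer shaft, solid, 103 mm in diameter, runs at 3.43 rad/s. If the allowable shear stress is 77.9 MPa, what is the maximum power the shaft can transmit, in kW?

57.3 kW

J = πd⁴/32 = π(0.103)⁴/32 = 1.105×10^-5 m⁴.
T_max = τ_allow·J/r = 7.79×10^7 × 1.105×10^-5 / 0.0515 = 16710 N·m.
ω = 3.43 rad/s, so P_max = T_max·ω = 5.733×10^4 W.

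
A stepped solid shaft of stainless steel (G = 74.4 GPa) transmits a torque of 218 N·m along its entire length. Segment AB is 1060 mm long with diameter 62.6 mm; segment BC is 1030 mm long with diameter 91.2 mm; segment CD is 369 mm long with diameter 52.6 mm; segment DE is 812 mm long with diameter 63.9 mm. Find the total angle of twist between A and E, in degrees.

J_AB = π(0.0626)⁴/32 = 1.51×10^-6 m⁴; J_BC = π(0.0912)⁴/32 = 6.79×10^-6 m⁴; J_CD = π(0.0526)⁴/32 = 7.52×10^-7 m⁴; J_DE = π(0.0639)⁴/32 = 1.64×10^-6 m⁴.
θ = (T/G)·Σ L_i/J_i = (218.0/74.4×10⁹)·(1.06/1.51×10^-6 + 1.03/6.79×10^-6 + 0.369/7.52×10^-7 + 0.812/1.64×10^-6) = 5.397×10^-3 rad.

0.309°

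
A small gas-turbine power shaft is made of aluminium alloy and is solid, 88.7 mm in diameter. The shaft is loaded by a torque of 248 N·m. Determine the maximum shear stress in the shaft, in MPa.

1.81 MPa

J = πd⁴/32 = π(0.0887)⁴/32 = 6.077×10^-6 m⁴.
τ_max = T·r/J = 248.0 × 0.0444 / 6.077×10^-6 = 1.810×10^6 Pa.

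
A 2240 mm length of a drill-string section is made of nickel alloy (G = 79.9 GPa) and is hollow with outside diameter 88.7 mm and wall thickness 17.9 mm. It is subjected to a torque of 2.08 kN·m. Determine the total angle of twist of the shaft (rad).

J = π(d_o⁴ − d_i⁴)/32 = π(0.0887⁴ − 0.0529⁴)/32 = 5.308×10^-6 m⁴.
θ = T·L/(G·J) = 2080 × 2.24 / (79.9×10⁹ × 5.308×10^-6) = 0.01099 rad.

0.0110 rad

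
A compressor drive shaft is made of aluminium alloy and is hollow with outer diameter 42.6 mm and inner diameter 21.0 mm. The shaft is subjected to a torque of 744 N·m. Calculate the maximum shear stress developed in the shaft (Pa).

5.21e7 Pa

J = π(d_o⁴ − d_i⁴)/32 = π(0.0426⁴ − 0.0210⁴)/32 = 3.042×10^-7 m⁴.
τ_max = T·r/J = 744.0 × 0.0213 / 3.042×10^-7 = 5.209×10^7 Pa.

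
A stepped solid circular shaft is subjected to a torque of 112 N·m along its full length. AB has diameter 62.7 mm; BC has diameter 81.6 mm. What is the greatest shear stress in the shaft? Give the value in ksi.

Under the same torque, τ_max = 16T/(πd³) is largest where d is smallest — segment AB (d = 62.7 mm).
τ_max = 16·112.0/(π·(0.0627)³) = 2.314×10^6 Pa.

0.336 ksi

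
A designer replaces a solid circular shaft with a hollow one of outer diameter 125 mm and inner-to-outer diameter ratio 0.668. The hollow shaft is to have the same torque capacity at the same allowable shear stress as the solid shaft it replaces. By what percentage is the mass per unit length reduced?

Equal τ_max and T ⇒ the solid shaft needs d_s³ = d_o³(1−k⁴), so d_s = 125·(1−0.668⁴)^(1/3) = 116.1 mm.
Area ratio A_h/A_s = d_o²(1−k²)/d_s² = (1−k²)/(1−k⁴)^(2/3) = 0.6421.
Mass saving = 1 − 0.6421 = 35.8 %.

35.8 %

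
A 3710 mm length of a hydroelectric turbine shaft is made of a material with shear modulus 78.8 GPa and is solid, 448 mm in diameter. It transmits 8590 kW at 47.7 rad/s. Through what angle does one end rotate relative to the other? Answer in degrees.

ω = 47.7 rad/s, so T = P/ω = 8590×10³ / 47.70 = 180100 N·m.
J = πd⁴/32 = π(0.448)⁴/32 = 3.955×10^-3 m⁴.
θ = T·L/(G·J) = 180100 × 3.71 / (78.8×10⁹ × 3.955×10^-3) = 2.144×10^-3 rad.

0.123°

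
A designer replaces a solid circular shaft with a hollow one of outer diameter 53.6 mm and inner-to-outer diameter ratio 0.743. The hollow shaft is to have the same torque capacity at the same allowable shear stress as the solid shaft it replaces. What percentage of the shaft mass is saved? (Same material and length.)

42.9 %

Equal τ_max and T ⇒ the solid shaft needs d_s³ = d_o³(1−k⁴), so d_s = 53.6·(1−0.743⁴)^(1/3) = 47.48 mm.
Area ratio A_h/A_s = d_o²(1−k²)/d_s² = (1−k²)/(1−k⁴)^(2/3) = 0.5708.
Mass saving = 1 − 0.5708 = 42.9 %.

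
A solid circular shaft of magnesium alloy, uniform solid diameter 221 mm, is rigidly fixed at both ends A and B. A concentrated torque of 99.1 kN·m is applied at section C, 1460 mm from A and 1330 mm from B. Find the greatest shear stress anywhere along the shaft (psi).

With uniform GJ and both ends fixed, compatibility θ_AC = θ_CB gives T_A·a = T_B·b, together with T_A + T_B = T₀.
T_A = T₀·b/(a+b) = 99100·1330/2790 = 47240 N·m; T_B = 51860 N·m.
τ in each portion: τ_AC = 2.23×10^7 Pa, τ_CB = 2.45×10^7 Pa; maximum is in CB.
τ_max = T_CB·r/J = 51860·0.111/2.34×10^-4 = 2.447×10^7 Pa.

3550 psi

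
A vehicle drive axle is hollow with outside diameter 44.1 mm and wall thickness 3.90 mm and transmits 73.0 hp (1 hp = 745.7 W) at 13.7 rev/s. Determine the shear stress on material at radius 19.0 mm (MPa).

59.8 MPa

ω = 2π·13.7 = 86.08 rad/s, so T = P/ω = 73.0×745.7 / 86.08 = 632.4 N·m.
J = π(d_o⁴ − d_i⁴)/32 = π(0.0441⁴ − 0.0363⁴)/32 = 2.009×10^-7 m⁴.
Shear stress varies linearly with radius: τ = T·r/J = 632.4 × 0.0190 / 2.009×10^-7 = 5.982×10^7 Pa.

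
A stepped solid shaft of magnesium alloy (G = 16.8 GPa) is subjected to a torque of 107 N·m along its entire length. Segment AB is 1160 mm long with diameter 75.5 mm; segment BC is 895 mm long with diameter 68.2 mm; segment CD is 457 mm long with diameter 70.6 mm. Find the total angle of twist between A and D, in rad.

J_AB = π(0.0755)⁴/32 = 3.19×10^-6 m⁴; J_BC = π(0.0682)⁴/32 = 2.12×10^-6 m⁴; J_CD = π(0.0706)⁴/32 = 2.44×10^-6 m⁴.
θ = (T/G)·Σ L_i/J_i = (107.0/16.8×10⁹)·(1.16/3.19×10^-6 + 0.895/2.12×10^-6 + 0.457/2.44×10^-6) = 6.193×10^-3 rad.

0.00619 rad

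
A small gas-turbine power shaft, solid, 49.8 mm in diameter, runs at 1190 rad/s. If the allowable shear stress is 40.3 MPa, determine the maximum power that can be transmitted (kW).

1160 kW

J = πd⁴/32 = π(0.0498)⁴/32 = 6.038×10^-7 m⁴.
T_max = τ_allow·J/r = 4.03×10^7 × 6.038×10^-7 / 0.0249 = 977.3 N·m.
ω = 1190 rad/s, so P_max = T_max·ω = 1.163×10^6 W.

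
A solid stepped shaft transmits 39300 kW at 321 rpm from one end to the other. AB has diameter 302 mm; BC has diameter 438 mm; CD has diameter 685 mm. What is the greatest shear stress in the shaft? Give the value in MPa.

ω = 2π·321/60 = 33.62 rad/s, so T = P/ω = 39300×10³ / 33.62 = 1.169e6 N·m.
Under the same torque, τ_max = 16T/(πd³) is largest where d is smallest — segment AB (d = 302 mm).
τ_max = 16·1.169e6/(π·(0.302)³) = 2.162×10^8 Pa.

216 MPa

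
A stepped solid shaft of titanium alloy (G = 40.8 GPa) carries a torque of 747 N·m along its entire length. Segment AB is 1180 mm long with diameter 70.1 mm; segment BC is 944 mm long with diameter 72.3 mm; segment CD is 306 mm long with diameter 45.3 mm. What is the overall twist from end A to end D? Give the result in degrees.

J_AB = π(0.0701)⁴/32 = 2.37×10^-6 m⁴; J_BC = π(0.0723)⁴/32 = 2.68×10^-6 m⁴; J_CD = π(0.0453)⁴/32 = 4.13×10^-7 m⁴.
θ = (T/G)·Σ L_i/J_i = (747.0/40.8×10⁹)·(1.18/2.37×10^-6 + 0.944/2.68×10^-6 + 0.306/4.13×10^-7) = 0.02911 rad.

1.67°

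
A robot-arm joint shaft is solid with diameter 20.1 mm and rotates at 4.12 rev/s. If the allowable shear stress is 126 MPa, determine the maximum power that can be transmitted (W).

J = πd⁴/32 = π(0.0201)⁴/32 = 1.602×10^-8 m⁴.
T_max = τ_allow·J/r = 1.26×10^8 × 1.602×10^-8 / 0.0100 = 200.9 N·m.
ω = 2π·4.12 = 25.89 rad/s, so P_max = T_max·ω = 5201 W.

5200 W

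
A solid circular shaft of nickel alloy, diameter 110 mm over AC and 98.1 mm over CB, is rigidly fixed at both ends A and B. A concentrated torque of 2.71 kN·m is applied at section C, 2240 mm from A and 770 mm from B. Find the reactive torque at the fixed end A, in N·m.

Compatibility: T_A·a/J_AC = T_B·b/J_CB with T_A + T_B = T₀.
J_AC = 1.44×10^-5 m⁴, J_CB = 9.09×10^-6 m⁴, so T_A = T₀·(J_AC/a)/((J_AC/a)+(J_CB/b)) = 954.2 N·m, T_B = 1756 N·m.

954 N·m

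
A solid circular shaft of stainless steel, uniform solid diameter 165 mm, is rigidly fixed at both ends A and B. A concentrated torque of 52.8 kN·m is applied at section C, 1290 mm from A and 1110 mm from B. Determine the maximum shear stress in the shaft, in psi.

4670 psi

With uniform GJ and both ends fixed, compatibility θ_AC = θ_CB gives T_A·a = T_B·b, together with T_A + T_B = T₀.
T_A = T₀·b/(a+b) = 52800·1110/2400 = 24420 N·m; T_B = 28380 N·m.
τ in each portion: τ_AC = 2.77×10^7 Pa, τ_CB = 3.22×10^7 Pa; maximum is in CB.
τ_max = T_CB·r/J = 28380·0.0825/7.28×10^-5 = 3.218×10^7 Pa.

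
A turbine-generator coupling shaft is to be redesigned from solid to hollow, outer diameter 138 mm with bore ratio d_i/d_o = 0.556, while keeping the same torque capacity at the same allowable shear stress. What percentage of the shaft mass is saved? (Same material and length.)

Equal τ_max and T ⇒ the solid shaft needs d_s³ = d_o³(1−k⁴), so d_s = 138·(1−0.556⁴)^(1/3) = 133.5 mm.
Area ratio A_h/A_s = d_o²(1−k²)/d_s² = (1−k²)/(1−k⁴)^(2/3) = 0.7387.
Mass saving = 1 − 0.7387 = 26.1 %.

26.1 %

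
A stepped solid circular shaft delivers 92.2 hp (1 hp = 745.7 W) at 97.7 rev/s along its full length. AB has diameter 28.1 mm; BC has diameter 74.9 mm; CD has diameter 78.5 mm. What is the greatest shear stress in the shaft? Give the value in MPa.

ω = 2π·97.7 = 613.9 rad/s, so T = P/ω = 92.2×745.7 / 613.9 = 112.0 N·m.
Under the same torque, τ_max = 16T/(πd³) is largest where d is smallest — segment AB (d = 28.1 mm).
τ_max = 16·112.0/(π·(0.0281)³) = 2.571×10^7 Pa.

25.7 MPa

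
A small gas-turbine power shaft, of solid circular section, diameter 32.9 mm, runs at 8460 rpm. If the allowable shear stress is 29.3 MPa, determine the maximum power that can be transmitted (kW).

182 kW

J = πd⁴/32 = π(0.0329)⁴/32 = 1.150×10^-7 m⁴.
T_max = τ_allow·J/r = 2.93×10^7 × 1.150×10^-7 / 0.0164 = 204.9 N·m.
ω = 2π·8460/60 = 885.9 rad/s, so P_max = T_max·ω = 1.815×10^5 W.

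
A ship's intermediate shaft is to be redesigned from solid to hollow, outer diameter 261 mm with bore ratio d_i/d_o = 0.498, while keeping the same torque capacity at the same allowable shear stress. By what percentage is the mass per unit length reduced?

21.5 %

Equal τ_max and T ⇒ the solid shaft needs d_s³ = d_o³(1−k⁴), so d_s = 261·(1−0.498⁴)^(1/3) = 255.5 mm.
Area ratio A_h/A_s = d_o²(1−k²)/d_s² = (1−k²)/(1−k⁴)^(2/3) = 0.7845.
Mass saving = 1 − 0.7845 = 21.5 %.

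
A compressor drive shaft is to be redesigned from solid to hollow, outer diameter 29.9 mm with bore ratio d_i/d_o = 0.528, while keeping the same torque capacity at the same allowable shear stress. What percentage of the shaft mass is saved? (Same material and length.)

Equal τ_max and T ⇒ the solid shaft needs d_s³ = d_o³(1−k⁴), so d_s = 29.9·(1−0.528⁴)^(1/3) = 29.10 mm.
Area ratio A_h/A_s = d_o²(1−k²)/d_s² = (1−k²)/(1−k⁴)^(2/3) = 0.7612.
Mass saving = 1 − 0.7612 = 23.9 %.

23.9 %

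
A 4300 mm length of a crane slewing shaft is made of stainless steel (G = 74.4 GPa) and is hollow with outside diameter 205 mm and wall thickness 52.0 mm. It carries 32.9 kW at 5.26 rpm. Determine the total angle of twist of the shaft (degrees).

ω = 2π·5.26/60 = 0.5508 rad/s, so T = P/ω = 32.9×10³ / 0.5508 = 59730 N·m.
J = π(d_o⁴ − d_i⁴)/32 = π(0.205⁴ − 0.101⁴)/32 = 1.632×10^-4 m⁴.
θ = T·L/(G·J) = 59730 × 4.30 / (74.4×10⁹ × 1.632×10^-4) = 0.02116 rad.

1.21°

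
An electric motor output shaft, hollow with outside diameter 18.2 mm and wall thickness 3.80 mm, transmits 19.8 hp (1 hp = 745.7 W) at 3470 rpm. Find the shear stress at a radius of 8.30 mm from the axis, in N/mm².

ω = 2π·3470/60 = 363.4 rad/s, so T = P/ω = 19.8×745.7 / 363.4 = 40.63 N·m.
J = π(d_o⁴ − d_i⁴)/32 = π(0.0182⁴ − 0.0106⁴)/32 = 9.532×10^-9 m⁴.
Shear stress varies linearly with radius: τ = T·r/J = 40.63 × 0.00830 / 9.532×10^-9 = 3.538×10^7 Pa.

35.4 N/mm²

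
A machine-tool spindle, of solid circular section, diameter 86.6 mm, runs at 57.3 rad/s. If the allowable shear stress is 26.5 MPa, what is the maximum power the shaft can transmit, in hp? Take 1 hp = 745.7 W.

260 hp

J = πd⁴/32 = π(0.0866)⁴/32 = 5.522×10^-6 m⁴.
T_max = τ_allow·J/r = 2.65×10^7 × 5.522×10^-6 / 0.0433 = 3379 N·m.
ω = 57.3 rad/s, so P_max = T_max·ω = 1.936×10^5 W.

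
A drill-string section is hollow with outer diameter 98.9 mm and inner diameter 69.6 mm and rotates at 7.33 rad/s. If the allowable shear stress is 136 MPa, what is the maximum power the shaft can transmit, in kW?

J = π(d_o⁴ − d_i⁴)/32 = π(0.0989⁴ − 0.0696⁴)/32 = 7.089×10^-6 m⁴.
T_max = τ_allow·J/r = 1.36×10^8 × 7.089×10^-6 / 0.0495 = 19500 N·m.
ω = 7.33 rad/s, so P_max = T_max·ω = 1.429×10^5 W.

143 kW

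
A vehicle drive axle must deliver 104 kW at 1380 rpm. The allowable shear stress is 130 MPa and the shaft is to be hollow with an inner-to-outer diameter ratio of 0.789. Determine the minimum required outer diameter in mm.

35.8 mm

ω = 2π·1380/60 = 144.5 rad/s, so T = P/ω = 104×10³ / 144.5 = 719.7 N·m.
For a hollow shaft with d_i/d_o = 0.789: τ_max = 16T/(π d_o³ (1−k⁴)), so d_o = [16T/(π τ_allow (1−k⁴))]^(1/3) = [16·719.7/(π·1.30×10^8·0.6125)]^(1/3) = 0.03584 m.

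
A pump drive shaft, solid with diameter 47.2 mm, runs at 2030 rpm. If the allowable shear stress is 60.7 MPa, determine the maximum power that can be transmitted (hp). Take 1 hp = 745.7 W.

J = πd⁴/32 = π(0.0472)⁴/32 = 4.873×10^-7 m⁴.
T_max = τ_allow·J/r = 6.07×10^7 × 4.873×10^-7 / 0.0236 = 1253 N·m.
ω = 2π·2030/60 = 212.6 rad/s, so P_max = T_max·ω = 2.664×10^5 W.

357 hp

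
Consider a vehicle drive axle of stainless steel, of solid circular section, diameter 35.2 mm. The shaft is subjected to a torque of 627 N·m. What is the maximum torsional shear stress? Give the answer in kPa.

J = πd⁴/32 = π(0.0352)⁴/32 = 1.507×10^-7 m⁴.
τ_max = T·r/J = 627.0 × 0.0176 / 1.507×10^-7 = 7.322×10^7 Pa.

73200 kPa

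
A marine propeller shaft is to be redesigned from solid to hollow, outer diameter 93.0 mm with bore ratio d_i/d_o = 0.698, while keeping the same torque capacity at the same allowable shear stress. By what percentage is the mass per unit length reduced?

38.6 %

Equal τ_max and T ⇒ the solid shaft needs d_s³ = d_o³(1−k⁴), so d_s = 93.0·(1−0.698⁴)^(1/3) = 84.97 mm.
Area ratio A_h/A_s = d_o²(1−k²)/d_s² = (1−k²)/(1−k⁴)^(2/3) = 0.6143.
Mass saving = 1 − 0.6143 = 38.6 %.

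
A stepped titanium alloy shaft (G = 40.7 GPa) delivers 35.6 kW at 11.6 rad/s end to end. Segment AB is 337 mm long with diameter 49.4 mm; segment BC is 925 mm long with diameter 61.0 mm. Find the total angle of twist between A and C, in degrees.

ω = 11.6 rad/s, so T = P/ω = 35.6×10³ / 11.60 = 3069 N·m.
J_AB = π(0.0494)⁴/32 = 5.85×10^-7 m⁴; J_BC = π(0.0610)⁴/32 = 1.36×10^-6 m⁴.
θ = (T/G)·Σ L_i/J_i = (3069/40.7×10⁹)·(0.337/5.85×10^-7 + 0.925/1.36×10^-6) = 0.09478 rad.

5.43°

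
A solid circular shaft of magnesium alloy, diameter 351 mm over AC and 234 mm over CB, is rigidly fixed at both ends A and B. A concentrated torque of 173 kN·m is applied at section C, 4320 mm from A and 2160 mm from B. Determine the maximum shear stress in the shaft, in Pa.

1.95e7 Pa

Compatibility: T_A·a/J_AC = T_B·b/J_CB with T_A + T_B = T₀.
J_AC = 1.49×10^-3 m⁴, J_CB = 2.94×10^-4 m⁴, so T_A = T₀·(J_AC/a)/((J_AC/a)+(J_CB/b)) = 124000 N·m, T_B = 48990 N·m.
τ in each portion: τ_AC = 1.46×10^7 Pa, τ_CB = 1.95×10^7 Pa; maximum is in CB.
τ_max = T_CB·r/J = 48990·0.117/2.94×10^-4 = 1.947×10^7 Pa.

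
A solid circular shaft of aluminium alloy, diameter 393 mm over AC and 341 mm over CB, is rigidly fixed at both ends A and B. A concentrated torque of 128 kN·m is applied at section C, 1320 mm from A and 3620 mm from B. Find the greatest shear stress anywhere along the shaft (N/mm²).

8.90 N/mm²

Compatibility: T_A·a/J_AC = T_B·b/J_CB with T_A + T_B = T₀.
J_AC = 2.34×10^-3 m⁴, J_CB = 1.33×10^-3 m⁴, so T_A = T₀·(J_AC/a)/((J_AC/a)+(J_CB/b)) = 106100 N·m, T_B = 21920 N·m.
τ in each portion: τ_AC = 8.90×10^6 Pa, τ_CB = 2.82×10^6 Pa; maximum is in AC.
τ_max = T_AC·r/J = 106100·0.197/2.34×10^-3 = 8.900×10^6 Pa.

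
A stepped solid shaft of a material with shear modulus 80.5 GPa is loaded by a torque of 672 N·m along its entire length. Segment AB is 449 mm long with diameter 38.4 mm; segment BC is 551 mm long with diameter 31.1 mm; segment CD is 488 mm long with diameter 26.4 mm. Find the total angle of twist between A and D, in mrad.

153 mrad

J_AB = π(0.0384)⁴/32 = 2.13×10^-7 m⁴; J_BC = π(0.0311)⁴/32 = 9.18×10^-8 m⁴; J_CD = π(0.0264)⁴/32 = 4.77×10^-8 m⁴.
θ = (T/G)·Σ L_i/J_i = (672.0/80.5×10⁹)·(0.449/2.13×10^-7 + 0.551/9.18×10^-8 + 0.488/4.77×10^-8) = 0.1531 rad.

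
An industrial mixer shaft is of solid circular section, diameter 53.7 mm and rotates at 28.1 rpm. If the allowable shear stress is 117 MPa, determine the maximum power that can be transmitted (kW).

J = πd⁴/32 = π(0.0537)⁴/32 = 8.164×10^-7 m⁴.
T_max = τ_allow·J/r = 1.17×10^8 × 8.164×10^-7 / 0.0269 = 3557 N·m.
ω = 2π·28.1/60 = 2.943 rad/s, so P_max = T_max·ω = 1.047×10^4 W.

10.5 kW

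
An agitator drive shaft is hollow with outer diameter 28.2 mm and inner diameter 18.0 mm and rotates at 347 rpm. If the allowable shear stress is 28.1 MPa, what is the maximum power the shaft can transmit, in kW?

3.75 kW

J = π(d_o⁴ − d_i⁴)/32 = π(0.0282⁴ − 0.0180⁴)/32 = 5.178×10^-8 m⁴.
T_max = τ_allow·J/r = 2.81×10^7 × 5.178×10^-8 / 0.0141 = 103.2 N·m.
ω = 2π·347/60 = 36.34 rad/s, so P_max = T_max·ω = 3750 W.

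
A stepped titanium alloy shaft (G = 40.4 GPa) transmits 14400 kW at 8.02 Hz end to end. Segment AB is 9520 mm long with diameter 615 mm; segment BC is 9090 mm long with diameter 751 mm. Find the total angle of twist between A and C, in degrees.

0.393°

ω = 2π·8.02 = 50.39 rad/s, so T = P/ω = 14400×10³ / 50.39 = 285800 N·m.
J_AB = π(0.615)⁴/32 = 0.0140 m⁴; J_BC = π(0.751)⁴/32 = 0.0312 m⁴.
θ = (T/G)·Σ L_i/J_i = (285800/40.4×10⁹)·(9.52/0.0140 + 9.09/0.0312) = 6.854×10^-3 rad.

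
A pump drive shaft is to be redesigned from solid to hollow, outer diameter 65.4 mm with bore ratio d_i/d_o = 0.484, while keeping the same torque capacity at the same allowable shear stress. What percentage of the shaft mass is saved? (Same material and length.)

Equal τ_max and T ⇒ the solid shaft needs d_s³ = d_o³(1−k⁴), so d_s = 65.4·(1−0.484⁴)^(1/3) = 64.18 mm.
Area ratio A_h/A_s = d_o²(1−k²)/d_s² = (1−k²)/(1−k⁴)^(2/3) = 0.7951.
Mass saving = 1 − 0.7951 = 20.5 %.

20.5 %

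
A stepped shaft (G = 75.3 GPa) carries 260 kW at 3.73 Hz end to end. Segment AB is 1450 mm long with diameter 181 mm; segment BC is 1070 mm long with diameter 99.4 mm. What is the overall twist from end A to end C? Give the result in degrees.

1.06°

ω = 2π·3.73 = 23.44 rad/s, so T = P/ω = 260×10³ / 23.44 = 11090 N·m.
J_AB = π(0.181)⁴/32 = 1.05×10^-4 m⁴; J_BC = π(0.0994)⁴/32 = 9.58×10^-6 m⁴.
θ = (T/G)·Σ L_i/J_i = (11090/75.3×10⁹)·(1.45/1.05×10^-4 + 1.07/9.58×10^-6) = 0.01848 rad.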